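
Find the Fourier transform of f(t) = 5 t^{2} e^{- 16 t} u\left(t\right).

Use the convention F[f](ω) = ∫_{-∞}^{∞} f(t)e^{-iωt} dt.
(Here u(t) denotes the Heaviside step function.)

F(ω) = \frac{10}{\left(i \omega + 16\right)^{3}}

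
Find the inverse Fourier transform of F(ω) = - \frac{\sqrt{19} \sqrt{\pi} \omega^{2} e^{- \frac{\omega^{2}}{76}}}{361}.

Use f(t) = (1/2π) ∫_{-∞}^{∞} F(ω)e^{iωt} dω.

f(t) = \left(76 t^{2} - 2\right) e^{- 19 t^{2}}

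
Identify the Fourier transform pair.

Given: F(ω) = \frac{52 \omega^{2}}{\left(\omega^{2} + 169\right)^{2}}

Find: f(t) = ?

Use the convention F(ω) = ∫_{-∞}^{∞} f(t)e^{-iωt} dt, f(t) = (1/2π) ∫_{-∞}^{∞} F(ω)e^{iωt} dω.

f(t) = \left(1 - 13 \left|{t}\right|\right) e^{- 13 \left|{t}\right|}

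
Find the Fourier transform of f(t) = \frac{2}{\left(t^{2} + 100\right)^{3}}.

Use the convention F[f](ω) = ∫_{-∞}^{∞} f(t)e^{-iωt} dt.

F(ω) = \frac{\pi \left(100 \omega^{2} + 30 \left|{\omega}\right| + 3\right) e^{- 10 \left|{\omega}\right|}}{400000}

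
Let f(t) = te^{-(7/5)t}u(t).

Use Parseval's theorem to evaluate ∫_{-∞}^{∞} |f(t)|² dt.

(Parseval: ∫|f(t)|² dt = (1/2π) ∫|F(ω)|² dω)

∫|f(t)|² dt = \frac{125}{1372}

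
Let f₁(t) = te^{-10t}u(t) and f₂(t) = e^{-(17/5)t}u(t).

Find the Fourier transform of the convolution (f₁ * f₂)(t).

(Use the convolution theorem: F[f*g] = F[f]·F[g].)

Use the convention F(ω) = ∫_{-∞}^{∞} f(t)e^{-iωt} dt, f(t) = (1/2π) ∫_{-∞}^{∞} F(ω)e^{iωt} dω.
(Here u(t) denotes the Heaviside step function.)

F[f₁*f₂](ω) = \frac{5}{\left(i \omega + 10\right)^{2} \left(5 i \omega + 17\right)}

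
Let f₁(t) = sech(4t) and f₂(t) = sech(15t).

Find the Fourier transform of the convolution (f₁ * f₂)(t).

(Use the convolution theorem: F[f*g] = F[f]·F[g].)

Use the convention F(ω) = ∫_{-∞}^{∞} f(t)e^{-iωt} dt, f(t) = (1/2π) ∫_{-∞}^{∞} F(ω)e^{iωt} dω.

F[f₁*f₂](ω) = \frac{\pi^{2}}{60 \cosh{\left(\frac{\pi \omega}{30} \right)} \cosh{\left(\frac{\pi \omega}{8} \right)}}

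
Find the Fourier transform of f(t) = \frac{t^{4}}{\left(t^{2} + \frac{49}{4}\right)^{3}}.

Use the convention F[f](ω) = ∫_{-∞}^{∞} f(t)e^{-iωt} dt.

F(ω) = \frac{\pi \left(49 \omega^{2} - 70 \left|{\omega}\right| + 12\right) e^{- \frac{7 \left|{\omega}\right|}{2}}}{112}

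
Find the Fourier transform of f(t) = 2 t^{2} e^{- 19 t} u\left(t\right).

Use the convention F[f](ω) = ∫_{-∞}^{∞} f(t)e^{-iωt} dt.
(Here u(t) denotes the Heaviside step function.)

F(ω) = \frac{4}{\left(i \omega + 19\right)^{3}}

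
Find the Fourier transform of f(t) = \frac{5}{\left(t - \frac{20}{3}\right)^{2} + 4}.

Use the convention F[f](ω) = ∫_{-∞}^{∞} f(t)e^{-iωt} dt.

F(ω) = \frac{5 \pi e^{- \frac{20 i \omega}{3} - 2 \left|{\omega}\right|}}{2}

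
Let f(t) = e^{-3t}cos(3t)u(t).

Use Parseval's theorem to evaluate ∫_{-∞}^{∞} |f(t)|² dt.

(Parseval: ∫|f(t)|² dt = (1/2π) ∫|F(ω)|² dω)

∫|f(t)|² dt = \frac{1}{8}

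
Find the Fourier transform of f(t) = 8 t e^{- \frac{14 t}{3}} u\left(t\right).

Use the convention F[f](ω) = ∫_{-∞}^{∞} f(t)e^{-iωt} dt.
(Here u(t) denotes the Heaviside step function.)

F(ω) = \frac{72}{\left(3 i \omega + 14\right)^{2}}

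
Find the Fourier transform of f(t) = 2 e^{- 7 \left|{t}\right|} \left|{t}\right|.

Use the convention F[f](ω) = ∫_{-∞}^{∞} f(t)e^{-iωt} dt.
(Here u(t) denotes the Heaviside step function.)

F(ω) = \frac{4 \left(49 - \omega^{2}\right)}{\left(\omega^{2} + 49\right)^{2}}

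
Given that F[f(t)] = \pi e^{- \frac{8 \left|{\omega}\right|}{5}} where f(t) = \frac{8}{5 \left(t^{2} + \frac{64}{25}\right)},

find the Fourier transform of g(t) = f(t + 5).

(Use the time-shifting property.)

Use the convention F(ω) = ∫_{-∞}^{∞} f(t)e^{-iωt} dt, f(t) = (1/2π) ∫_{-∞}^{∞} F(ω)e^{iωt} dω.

F[g](ω) = \pi e^{5 i \omega - \frac{8 \left|{\omega}\right|}{5}}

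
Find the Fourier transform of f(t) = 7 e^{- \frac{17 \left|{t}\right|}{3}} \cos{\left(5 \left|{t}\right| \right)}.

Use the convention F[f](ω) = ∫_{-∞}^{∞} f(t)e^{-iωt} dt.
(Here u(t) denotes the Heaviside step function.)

F(ω) = \frac{714 \left(9 \omega^{2} + 514\right)}{81 \omega^{4} + 1152 \omega^{2} + 264196}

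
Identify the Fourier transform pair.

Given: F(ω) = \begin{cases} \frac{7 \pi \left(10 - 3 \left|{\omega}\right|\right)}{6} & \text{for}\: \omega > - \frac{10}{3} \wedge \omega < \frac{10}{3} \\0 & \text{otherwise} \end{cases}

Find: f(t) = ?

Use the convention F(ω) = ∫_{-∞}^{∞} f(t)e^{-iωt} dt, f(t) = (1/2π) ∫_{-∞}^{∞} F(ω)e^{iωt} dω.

f(t) = \frac{7 \sin^{2}{\left(\frac{5 t}{3} \right)}}{t^{2}}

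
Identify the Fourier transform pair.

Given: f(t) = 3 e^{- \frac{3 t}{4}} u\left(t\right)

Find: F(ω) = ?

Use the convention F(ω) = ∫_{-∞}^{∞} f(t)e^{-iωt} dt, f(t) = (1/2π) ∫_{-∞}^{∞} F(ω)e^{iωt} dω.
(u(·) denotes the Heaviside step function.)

F(ω) = \frac{12}{4 i \omega + 3}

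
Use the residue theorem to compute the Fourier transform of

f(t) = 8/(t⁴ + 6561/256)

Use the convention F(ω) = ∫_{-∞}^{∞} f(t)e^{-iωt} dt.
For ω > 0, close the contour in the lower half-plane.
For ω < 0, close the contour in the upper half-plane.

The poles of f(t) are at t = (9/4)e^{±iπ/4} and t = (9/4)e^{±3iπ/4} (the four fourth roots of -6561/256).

Let g(z) = f(z)e^{-iωz}; for large |z| the factor e^{-iωz} decays in the lower half-plane when ω > 0 and in the upper half-plane when ω < 0.

Case ω > 0 (lower half-plane, clockwise contour ⇒ F(ω) = -2πi·ΣRes):
  Res_{z = - \frac{9 \sqrt{2}}{8} - \frac{9 \sqrt{2} i}{8}} g(z) = \frac{64 \sqrt{2} \left(1 + i\right) e^{\frac{9 \sqrt{2} \omega \left(-1 + i\right)}{8}}}{729}
  Res_{z = \frac{9 \sqrt{2}}{8} - \frac{9 \sqrt{2} i}{8}} g(z) = \frac{64 \sqrt{2} \left(-1 + i\right) e^{- \frac{9 \sqrt{2} \omega \left(1 + i\right)}{8}}}{729}
  F(ω) = -2πi·ΣRes = \frac{128 \sqrt{2} \pi \left(\left(1 - i\right) e^{\frac{9 \sqrt{2} i \omega}{4}} + 1 + i\right) e^{- \frac{9 \sqrt{2} \omega \left(1 + i\right)}{8}}}{729} = \frac{512 \pi e^{- \frac{9 \sqrt{2} \omega}{8}} \sin{\left(\frac{9 \sqrt{2} \omega}{8} + \frac{\pi}{4} \right)}}{729}

Case ω < 0 (upper half-plane, counterclockwise contour ⇒ F(ω) = +2πi·ΣRes):
  Res_{z = \frac{9 \sqrt{2}}{8} + \frac{9 \sqrt{2} i}{8}} g(z) = - \frac{64 \sqrt{2} \left(1 + i\right) e^{\frac{9 \sqrt{2} \omega \left(1 - i\right)}{8}}}{729}
  Res_{z = - \frac{9 \sqrt{2}}{8} + \frac{9 \sqrt{2} i}{8}} g(z) = \frac{64 \sqrt{2} \left(1 - i\right) e^{\frac{9 \sqrt{2} \omega \left(1 + i\right)}{8}}}{729}
  F(ω) = 2πi·ΣRes = - \frac{128 \sqrt{2} i \pi \left(\left(1 + i\right) e^{\frac{9 \sqrt{2} \omega \left(1 - i\right)}{8}} - \left(1 - i\right) e^{\frac{9 \sqrt{2} \omega \left(1 + i\right)}{8}}\right)}{729} = \frac{512 \pi e^{\frac{9 \sqrt{2} \omega}{8}} \cos{\left(\frac{9 \sqrt{2} \omega}{8} + \frac{\pi}{4} \right)}}{729}

Both cases combine into a single formula in |ω|:

F(ω) = \frac{512 \pi e^{- \frac{9 \sqrt{2} \left|{\omega}\right|}{8}} \sin{\left(\frac{9 \sqrt{2} \left|{\omega}\right|}{8} + \frac{\pi}{4} \right)}}{729}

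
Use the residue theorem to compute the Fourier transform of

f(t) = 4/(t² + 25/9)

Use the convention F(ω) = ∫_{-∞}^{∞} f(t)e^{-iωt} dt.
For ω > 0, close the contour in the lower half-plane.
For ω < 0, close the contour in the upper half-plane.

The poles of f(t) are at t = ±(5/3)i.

Let g(z) = f(z)e^{-iωz}; for large |z| the factor e^{-iωz} decays in the lower half-plane when ω > 0 and in the upper half-plane when ω < 0.

Case ω > 0 (lower half-plane, clockwise contour ⇒ F(ω) = -2πi·ΣRes):
  Res_{z = - \frac{5 i}{3}} g(z) = \frac{6 i e^{- \frac{5 \omega}{3}}}{5}
  F(ω) = -2πi·ΣRes = \frac{12 \pi e^{- \frac{5 \omega}{3}}}{5}

Case ω < 0 (upper half-plane, counterclockwise contour ⇒ F(ω) = +2πi·ΣRes):
  Res_{z = \frac{5 i}{3}} g(z) = - \frac{6 i e^{\frac{5 \omega}{3}}}{5}
  F(ω) = 2πi·ΣRes = \frac{12 \pi e^{\frac{5 \omega}{3}}}{5}

Both cases combine into a single formula in |ω|:

F(ω) = \frac{12 \pi e^{- \frac{5 \left|{\omega}\right|}{3}}}{5}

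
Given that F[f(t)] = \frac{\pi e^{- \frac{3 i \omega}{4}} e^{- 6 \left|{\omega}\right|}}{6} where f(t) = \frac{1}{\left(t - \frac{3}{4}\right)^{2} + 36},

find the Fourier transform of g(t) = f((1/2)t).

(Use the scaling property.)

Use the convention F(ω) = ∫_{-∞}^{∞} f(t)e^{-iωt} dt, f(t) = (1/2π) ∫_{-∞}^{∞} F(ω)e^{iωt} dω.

F[g](ω) = \frac{\pi e^{- \frac{3 i \omega}{2} - 12 \left|{\omega}\right|}}{3}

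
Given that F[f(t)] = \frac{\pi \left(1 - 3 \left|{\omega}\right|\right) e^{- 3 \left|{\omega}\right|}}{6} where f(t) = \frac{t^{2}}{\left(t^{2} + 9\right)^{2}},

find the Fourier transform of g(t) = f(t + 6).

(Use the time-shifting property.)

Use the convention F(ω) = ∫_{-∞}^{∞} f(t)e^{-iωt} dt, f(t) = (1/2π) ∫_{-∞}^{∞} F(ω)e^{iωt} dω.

F[g](ω) = - \frac{\pi \left(3 \left|{\omega}\right| - 1\right) e^{6 i \omega - 3 \left|{\omega}\right|}}{6}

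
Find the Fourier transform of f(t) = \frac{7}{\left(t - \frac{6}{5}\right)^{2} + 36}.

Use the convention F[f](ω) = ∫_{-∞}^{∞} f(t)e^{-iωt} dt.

F(ω) = \frac{7 \pi e^{- \frac{6 i \omega}{5} - 6 \left|{\omega}\right|}}{6}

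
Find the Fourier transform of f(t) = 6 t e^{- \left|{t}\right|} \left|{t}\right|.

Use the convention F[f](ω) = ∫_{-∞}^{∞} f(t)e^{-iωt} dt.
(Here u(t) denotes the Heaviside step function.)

F(ω) = \frac{24 i \omega \left(\omega^{2} - 3\right)}{\left(\omega^{2} + 1\right)^{3}}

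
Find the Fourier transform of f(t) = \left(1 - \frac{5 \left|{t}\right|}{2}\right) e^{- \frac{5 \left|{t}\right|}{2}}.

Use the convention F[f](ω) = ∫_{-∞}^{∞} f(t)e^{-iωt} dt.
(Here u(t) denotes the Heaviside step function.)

F(ω) = \frac{160 \omega^{2}}{\left(4 \omega^{2} + 25\right)^{2}}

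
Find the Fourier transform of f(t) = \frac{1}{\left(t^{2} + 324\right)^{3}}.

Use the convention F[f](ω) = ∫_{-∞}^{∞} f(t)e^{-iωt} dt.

F(ω) = \frac{\pi \left(108 \omega^{2} + 18 \left|{\omega}\right| + 1\right) e^{- 18 \left|{\omega}\right|}}{5038848}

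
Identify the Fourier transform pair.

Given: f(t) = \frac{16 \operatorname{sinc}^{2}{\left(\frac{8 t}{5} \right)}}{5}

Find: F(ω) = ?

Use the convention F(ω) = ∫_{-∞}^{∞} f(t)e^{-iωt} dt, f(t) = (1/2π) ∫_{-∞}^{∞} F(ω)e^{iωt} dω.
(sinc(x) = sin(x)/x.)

F(ω) = \begin{cases} \frac{\pi \left(16 - 5 \left|{\omega}\right|\right)}{8} & \text{for}\: \omega > - \frac{16}{5} \wedge \omega < \frac{16}{5} \\0 & \text{otherwise} \end{cases}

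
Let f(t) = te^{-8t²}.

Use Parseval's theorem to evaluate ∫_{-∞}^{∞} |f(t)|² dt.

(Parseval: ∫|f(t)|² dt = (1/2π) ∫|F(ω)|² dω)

∫|f(t)|² dt = \frac{\sqrt{\pi}}{128}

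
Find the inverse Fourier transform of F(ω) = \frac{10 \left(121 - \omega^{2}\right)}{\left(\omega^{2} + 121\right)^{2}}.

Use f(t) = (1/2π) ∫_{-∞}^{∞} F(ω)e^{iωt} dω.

f(t) = 5 e^{- 11 \left|{t}\right|} \left|{t}\right|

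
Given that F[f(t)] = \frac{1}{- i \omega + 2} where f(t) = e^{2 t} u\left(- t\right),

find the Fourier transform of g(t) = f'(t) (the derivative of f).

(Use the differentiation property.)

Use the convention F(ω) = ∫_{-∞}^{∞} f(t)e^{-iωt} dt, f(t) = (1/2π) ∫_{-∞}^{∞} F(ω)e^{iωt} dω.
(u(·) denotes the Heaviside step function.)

F[g](ω) = - \frac{\omega}{\omega + 2 i}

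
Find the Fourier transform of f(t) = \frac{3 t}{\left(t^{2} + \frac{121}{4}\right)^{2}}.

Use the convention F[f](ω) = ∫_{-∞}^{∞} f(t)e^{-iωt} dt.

F(ω) = - \frac{3 i \pi \omega e^{- \frac{11 \left|{\omega}\right|}{2}}}{11}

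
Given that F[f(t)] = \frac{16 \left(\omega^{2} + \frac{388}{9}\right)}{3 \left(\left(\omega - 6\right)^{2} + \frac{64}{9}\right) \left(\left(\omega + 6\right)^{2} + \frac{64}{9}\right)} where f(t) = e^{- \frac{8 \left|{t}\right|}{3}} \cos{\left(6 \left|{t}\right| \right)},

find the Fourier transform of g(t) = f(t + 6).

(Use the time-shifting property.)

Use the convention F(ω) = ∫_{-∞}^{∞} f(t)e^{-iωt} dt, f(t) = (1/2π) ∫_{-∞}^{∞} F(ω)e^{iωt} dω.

F[g](ω) = \frac{\left(432 \omega^{2} + 18624\right) e^{6 i \omega}}{81 \omega^{4} - 4680 \omega^{2} + 150544}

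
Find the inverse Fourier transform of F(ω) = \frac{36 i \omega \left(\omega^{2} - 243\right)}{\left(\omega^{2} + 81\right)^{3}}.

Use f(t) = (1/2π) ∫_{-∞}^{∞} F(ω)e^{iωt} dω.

f(t) = 9 t e^{- 9 \left|{t}\right|} \left|{t}\right|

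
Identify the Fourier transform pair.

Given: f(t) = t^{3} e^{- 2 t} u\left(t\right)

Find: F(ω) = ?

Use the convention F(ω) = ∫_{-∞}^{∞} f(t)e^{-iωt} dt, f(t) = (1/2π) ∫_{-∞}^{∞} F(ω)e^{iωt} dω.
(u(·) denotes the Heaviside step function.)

F(ω) = \frac{6}{\left(i \omega + 2\right)^{4}}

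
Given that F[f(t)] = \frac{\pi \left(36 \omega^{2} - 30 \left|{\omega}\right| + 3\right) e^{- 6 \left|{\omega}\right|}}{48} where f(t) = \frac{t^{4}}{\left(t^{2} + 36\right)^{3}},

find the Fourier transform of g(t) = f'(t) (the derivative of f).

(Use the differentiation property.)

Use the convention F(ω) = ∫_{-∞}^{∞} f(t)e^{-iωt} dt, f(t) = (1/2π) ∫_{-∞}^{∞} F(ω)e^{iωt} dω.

F[g](ω) = \frac{i \pi \omega \left(12 \omega^{2} - 10 \left|{\omega}\right| + 1\right) e^{- 6 \left|{\omega}\right|}}{16}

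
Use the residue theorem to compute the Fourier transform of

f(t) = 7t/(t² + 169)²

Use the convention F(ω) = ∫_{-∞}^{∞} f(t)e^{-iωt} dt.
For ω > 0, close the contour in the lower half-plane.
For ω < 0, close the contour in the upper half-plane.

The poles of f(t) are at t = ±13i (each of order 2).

Let g(z) = f(z)e^{-iωz}; for large |z| the factor e^{-iωz} decays in the lower half-plane when ω > 0 and in the upper half-plane when ω < 0.

Case ω > 0 (lower half-plane, clockwise contour ⇒ F(ω) = -2πi·ΣRes):
  Res_{z = - 13 i} g(z) = \frac{7 \omega e^{- 13 \omega}}{52} (pole of order 2)
  F(ω) = -2πi·ΣRes = - \frac{7 i \pi \omega e^{- 13 \omega}}{26}

Case ω < 0 (upper half-plane, counterclockwise contour ⇒ F(ω) = +2πi·ΣRes):
  Res_{z = 13 i} g(z) = - \frac{7 \omega e^{13 \omega}}{52} (pole of order 2)
  F(ω) = 2πi·ΣRes = - \frac{7 i \pi \omega e^{13 \omega}}{26}

Both cases combine into a single formula in |ω|:

F(ω) = - \frac{7 i \pi \omega e^{- 13 \left|{\omega}\right|}}{26}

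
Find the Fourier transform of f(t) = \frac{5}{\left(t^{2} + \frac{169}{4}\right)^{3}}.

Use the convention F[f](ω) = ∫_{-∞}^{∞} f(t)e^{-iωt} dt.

F(ω) = \frac{5 \pi \left(169 \omega^{2} + 78 \left|{\omega}\right| + 12\right) e^{- \frac{13 \left|{\omega}\right|}{2}}}{371293}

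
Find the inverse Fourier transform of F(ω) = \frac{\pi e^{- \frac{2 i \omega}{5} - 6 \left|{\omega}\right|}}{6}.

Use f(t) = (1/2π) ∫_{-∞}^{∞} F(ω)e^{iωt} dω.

f(t) = \frac{1}{\left(t - \frac{2}{5}\right)^{2} + 36}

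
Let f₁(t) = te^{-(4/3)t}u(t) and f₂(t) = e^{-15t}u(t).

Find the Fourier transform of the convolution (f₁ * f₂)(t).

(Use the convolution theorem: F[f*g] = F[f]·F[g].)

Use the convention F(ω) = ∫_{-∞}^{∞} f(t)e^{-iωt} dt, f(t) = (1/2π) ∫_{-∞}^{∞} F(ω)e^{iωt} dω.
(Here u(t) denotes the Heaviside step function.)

F[f₁*f₂](ω) = \frac{9}{\left(i \omega + 15\right) \left(3 i \omega + 4\right)^{2}}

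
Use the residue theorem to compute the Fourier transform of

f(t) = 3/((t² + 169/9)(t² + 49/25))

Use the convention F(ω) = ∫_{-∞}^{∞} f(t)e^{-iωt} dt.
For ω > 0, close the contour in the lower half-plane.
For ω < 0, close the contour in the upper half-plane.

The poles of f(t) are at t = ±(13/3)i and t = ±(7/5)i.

Let g(z) = f(z)e^{-iωz}; for large |z| the factor e^{-iωz} decays in the lower half-plane when ω > 0 and in the upper half-plane when ω < 0.

Case ω > 0 (lower half-plane, clockwise contour ⇒ F(ω) = -2πi·ΣRes):
  Res_{z = - \frac{13 i}{3}} g(z) = - \frac{2025 i e^{- \frac{13 \omega}{3}}}{98384}
  Res_{z = - \frac{7 i}{5}} g(z) = \frac{3375 i e^{- \frac{7 \omega}{5}}}{52976}
  F(ω) = -2πi·ΣRes = - \frac{2025 \pi e^{- \frac{13 \omega}{3}}}{49192} + \frac{3375 \pi e^{- \frac{7 \omega}{5}}}{26488}

Case ω < 0 (upper half-plane, counterclockwise contour ⇒ F(ω) = +2πi·ΣRes):
  Res_{z = \frac{13 i}{3}} g(z) = \frac{2025 i e^{\frac{13 \omega}{3}}}{98384}
  Res_{z = \frac{7 i}{5}} g(z) = - \frac{3375 i e^{\frac{7 \omega}{5}}}{52976}
  F(ω) = 2πi·ΣRes = \frac{675 \pi \left(65 e^{\frac{7 \omega}{5}} - 21 e^{\frac{13 \omega}{3}}\right)}{344344}

Both cases combine into a single formula in |ω|:

F(ω) = - \frac{2025 \pi e^{- \frac{13 \left|{\omega}\right|}{3}}}{49192} + \frac{3375 \pi e^{- \frac{7 \left|{\omega}\right|}{5}}}{26488}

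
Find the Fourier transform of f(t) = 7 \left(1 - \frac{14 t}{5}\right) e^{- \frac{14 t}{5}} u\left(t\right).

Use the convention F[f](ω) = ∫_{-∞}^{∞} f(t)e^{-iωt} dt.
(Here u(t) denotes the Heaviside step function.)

F(ω) = \frac{175 i \omega}{- 25 \omega^{2} + 140 i \omega + 196}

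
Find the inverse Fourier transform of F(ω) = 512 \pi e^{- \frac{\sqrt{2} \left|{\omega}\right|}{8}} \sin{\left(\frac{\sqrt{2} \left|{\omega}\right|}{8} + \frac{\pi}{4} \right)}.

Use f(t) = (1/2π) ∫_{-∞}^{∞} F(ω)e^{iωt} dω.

f(t) = \frac{8}{t^{4} + \frac{1}{256}}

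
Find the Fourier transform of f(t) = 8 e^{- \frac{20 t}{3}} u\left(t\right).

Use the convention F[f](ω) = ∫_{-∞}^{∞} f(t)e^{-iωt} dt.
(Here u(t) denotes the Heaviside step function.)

F(ω) = \frac{24}{3 i \omega + 20}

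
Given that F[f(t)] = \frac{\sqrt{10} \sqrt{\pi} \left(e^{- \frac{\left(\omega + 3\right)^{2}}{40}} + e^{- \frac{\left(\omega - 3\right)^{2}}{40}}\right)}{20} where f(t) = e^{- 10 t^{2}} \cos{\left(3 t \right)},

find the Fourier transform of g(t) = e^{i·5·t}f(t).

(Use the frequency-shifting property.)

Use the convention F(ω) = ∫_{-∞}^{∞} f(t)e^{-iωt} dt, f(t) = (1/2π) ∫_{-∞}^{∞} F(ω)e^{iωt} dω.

F[g](ω) = \frac{\sqrt{10} \sqrt{\pi} e^{- \frac{\left(\omega - 2\right)^{2}}{40}}}{20} + \frac{\sqrt{10} \sqrt{\pi} e^{- \frac{\left(\omega - 8\right)^{2}}{40}}}{20}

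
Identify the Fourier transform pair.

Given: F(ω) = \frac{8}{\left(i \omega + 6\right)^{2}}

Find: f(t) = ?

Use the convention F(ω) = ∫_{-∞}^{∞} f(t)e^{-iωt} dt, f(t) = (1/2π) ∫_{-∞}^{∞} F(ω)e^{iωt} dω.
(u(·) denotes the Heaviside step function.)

f(t) = 8 t e^{- 6 t} u\left(t\right)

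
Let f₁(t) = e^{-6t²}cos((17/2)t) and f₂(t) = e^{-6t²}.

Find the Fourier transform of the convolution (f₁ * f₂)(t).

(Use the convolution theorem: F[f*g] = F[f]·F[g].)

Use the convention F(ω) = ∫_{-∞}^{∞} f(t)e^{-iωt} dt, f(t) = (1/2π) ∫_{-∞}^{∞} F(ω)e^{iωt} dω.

F[f₁*f₂](ω) = \frac{\pi \left(e^{\frac{17 \omega}{12}} + 1\right) e^{- \frac{\omega^{2}}{12} - \frac{17 \omega}{24} - \frac{289}{96}}}{12}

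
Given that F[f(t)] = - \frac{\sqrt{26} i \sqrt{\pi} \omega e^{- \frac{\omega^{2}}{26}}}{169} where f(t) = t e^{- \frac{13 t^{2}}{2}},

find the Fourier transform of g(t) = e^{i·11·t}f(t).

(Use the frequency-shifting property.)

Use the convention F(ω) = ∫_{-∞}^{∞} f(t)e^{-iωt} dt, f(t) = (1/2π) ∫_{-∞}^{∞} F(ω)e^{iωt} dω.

F[g](ω) = \frac{\sqrt{26} i \sqrt{\pi} \left(11 - \omega\right) e^{- \frac{\left(\omega - 11\right)^{2}}{26}}}{169}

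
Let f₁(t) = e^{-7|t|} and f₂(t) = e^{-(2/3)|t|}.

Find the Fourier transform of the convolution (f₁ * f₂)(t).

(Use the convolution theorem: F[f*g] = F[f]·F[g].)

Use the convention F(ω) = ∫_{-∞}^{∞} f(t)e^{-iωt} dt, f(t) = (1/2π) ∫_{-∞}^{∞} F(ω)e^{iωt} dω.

F[f₁*f₂](ω) = \frac{168}{\left(\omega^{2} + 49\right) \left(9 \omega^{2} + 4\right)}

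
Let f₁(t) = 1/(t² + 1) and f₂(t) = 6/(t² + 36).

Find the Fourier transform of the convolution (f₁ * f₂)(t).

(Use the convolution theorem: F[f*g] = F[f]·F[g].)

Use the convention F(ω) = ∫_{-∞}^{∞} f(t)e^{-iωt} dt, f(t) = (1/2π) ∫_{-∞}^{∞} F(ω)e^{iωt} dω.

F[f₁*f₂](ω) = \pi^{2} e^{- 7 \left|{\omega}\right|}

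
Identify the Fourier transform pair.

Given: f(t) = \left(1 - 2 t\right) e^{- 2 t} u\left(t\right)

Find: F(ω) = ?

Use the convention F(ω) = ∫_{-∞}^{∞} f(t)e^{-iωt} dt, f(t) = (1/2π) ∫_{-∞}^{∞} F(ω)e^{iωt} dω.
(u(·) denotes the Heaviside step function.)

F(ω) = \frac{i \omega}{- \omega^{2} + 4 i \omega + 4}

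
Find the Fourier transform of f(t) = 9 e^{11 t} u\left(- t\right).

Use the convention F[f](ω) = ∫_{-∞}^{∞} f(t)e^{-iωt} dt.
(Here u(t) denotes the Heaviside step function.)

F(ω) = - \frac{9}{i \omega - 11}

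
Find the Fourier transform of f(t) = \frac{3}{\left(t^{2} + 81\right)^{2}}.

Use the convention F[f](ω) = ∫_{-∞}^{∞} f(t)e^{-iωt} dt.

F(ω) = \frac{\pi \left(9 \left|{\omega}\right| + 1\right) e^{- 9 \left|{\omega}\right|}}{486}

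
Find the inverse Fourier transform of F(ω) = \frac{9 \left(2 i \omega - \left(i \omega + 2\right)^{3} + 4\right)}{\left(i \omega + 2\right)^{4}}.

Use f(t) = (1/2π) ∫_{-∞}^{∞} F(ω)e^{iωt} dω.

f(t) = 9 \left(t^{2} - 1\right) e^{- 2 t} u\left(t\right)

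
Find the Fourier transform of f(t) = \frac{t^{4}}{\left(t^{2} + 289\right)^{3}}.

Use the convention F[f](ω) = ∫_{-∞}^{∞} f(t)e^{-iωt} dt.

F(ω) = \frac{\pi \left(289 \omega^{2} - 85 \left|{\omega}\right| + 3\right) e^{- 17 \left|{\omega}\right|}}{136}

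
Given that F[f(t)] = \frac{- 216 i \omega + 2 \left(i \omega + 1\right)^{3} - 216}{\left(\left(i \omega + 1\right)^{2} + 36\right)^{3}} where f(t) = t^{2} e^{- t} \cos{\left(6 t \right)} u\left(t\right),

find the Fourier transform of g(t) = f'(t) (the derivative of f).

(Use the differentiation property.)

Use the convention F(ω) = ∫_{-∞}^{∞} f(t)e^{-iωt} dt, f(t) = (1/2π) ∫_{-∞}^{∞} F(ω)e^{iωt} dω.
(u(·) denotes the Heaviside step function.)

F[g](ω) = - \frac{2 i \omega \left(108 i \omega - \left(i \omega + 1\right)^{3} + 108\right)}{\left(\left(i \omega + 1\right)^{2} + 36\right)^{3}}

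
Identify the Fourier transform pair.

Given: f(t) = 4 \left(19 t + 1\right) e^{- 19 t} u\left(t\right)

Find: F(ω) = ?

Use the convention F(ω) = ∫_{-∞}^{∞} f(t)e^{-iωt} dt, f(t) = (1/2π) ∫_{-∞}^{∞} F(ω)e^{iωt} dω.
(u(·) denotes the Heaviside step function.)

F(ω) = \frac{4 \left(- i \omega - 38\right)}{\omega^{2} - 38 i \omega - 361}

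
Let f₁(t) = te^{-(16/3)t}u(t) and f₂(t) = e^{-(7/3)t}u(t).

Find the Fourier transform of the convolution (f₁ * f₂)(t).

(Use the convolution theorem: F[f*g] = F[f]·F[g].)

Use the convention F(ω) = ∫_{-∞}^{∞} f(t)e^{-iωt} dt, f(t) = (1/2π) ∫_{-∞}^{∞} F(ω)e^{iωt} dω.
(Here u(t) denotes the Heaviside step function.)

F[f₁*f₂](ω) = \frac{27}{\left(3 i \omega + 7\right) \left(3 i \omega + 16\right)^{2}}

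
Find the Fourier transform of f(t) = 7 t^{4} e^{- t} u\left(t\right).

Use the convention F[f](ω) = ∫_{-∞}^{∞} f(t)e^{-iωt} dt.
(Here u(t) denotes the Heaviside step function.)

F(ω) = \frac{168}{\left(i \omega + 1\right)^{5}}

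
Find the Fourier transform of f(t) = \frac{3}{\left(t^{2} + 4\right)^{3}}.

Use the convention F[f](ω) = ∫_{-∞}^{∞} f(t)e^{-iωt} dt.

F(ω) = \frac{3 \pi \left(4 \omega^{2} + 6 \left|{\omega}\right| + 3\right) e^{- 2 \left|{\omega}\right|}}{256}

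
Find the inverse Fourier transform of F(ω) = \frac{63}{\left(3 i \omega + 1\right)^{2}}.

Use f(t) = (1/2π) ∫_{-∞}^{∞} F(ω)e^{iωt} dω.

f(t) = 7 t e^{- \frac{t}{3}} u\left(t\right)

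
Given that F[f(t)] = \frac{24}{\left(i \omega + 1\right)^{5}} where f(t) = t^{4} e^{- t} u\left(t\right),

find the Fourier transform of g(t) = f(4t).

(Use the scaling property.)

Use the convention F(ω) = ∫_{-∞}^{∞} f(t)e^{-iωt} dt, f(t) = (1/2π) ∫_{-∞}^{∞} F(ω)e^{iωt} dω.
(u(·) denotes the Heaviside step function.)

F[g](ω) = \frac{6144}{\left(i \omega + 4\right)^{5}}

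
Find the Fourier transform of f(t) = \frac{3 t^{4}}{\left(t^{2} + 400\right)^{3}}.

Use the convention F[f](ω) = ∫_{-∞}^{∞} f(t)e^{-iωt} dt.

F(ω) = \frac{3 \pi \left(400 \omega^{2} - 100 \left|{\omega}\right| + 3\right) e^{- 20 \left|{\omega}\right|}}{160}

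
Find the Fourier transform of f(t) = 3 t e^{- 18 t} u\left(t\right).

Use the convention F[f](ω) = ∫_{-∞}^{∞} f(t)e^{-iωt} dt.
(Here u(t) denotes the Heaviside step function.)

F(ω) = \frac{3}{\left(i \omega + 18\right)^{2}}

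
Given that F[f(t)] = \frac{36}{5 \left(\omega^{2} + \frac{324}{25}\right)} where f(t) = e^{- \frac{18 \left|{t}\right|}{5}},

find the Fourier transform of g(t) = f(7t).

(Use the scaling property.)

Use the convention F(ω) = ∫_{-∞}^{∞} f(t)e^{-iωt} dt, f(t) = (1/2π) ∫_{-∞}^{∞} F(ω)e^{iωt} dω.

F[g](ω) = \frac{1260}{25 \omega^{2} + 15876}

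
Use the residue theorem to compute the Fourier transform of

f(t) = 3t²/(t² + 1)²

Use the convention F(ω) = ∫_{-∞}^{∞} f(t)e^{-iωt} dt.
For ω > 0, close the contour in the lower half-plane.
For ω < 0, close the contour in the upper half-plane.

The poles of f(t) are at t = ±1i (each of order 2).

Let g(z) = f(z)e^{-iωz}; for large |z| the factor e^{-iωz} decays in the lower half-plane when ω > 0 and in the upper half-plane when ω < 0.

Case ω > 0 (lower half-plane, clockwise contour ⇒ F(ω) = -2πi·ΣRes):
  Res_{z = - i} g(z) = \frac{3 i \left(1 - \omega\right) e^{- \omega}}{4} (pole of order 2)
  F(ω) = -2πi·ΣRes = \frac{3 \pi \left(1 - \omega\right) e^{- \omega}}{2}

Case ω < 0 (upper half-plane, counterclockwise contour ⇒ F(ω) = +2πi·ΣRes):
  Res_{z = i} g(z) = \frac{3 i \left(- \omega - 1\right) e^{\omega}}{4} (pole of order 2)
  F(ω) = 2πi·ΣRes = \frac{3 \pi \left(\omega + 1\right) e^{\omega}}{2}

Both cases combine into a single formula in |ω|:

F(ω) = \frac{3 \pi \left(1 - \left|{\omega}\right|\right) e^{- \left|{\omega}\right|}}{2}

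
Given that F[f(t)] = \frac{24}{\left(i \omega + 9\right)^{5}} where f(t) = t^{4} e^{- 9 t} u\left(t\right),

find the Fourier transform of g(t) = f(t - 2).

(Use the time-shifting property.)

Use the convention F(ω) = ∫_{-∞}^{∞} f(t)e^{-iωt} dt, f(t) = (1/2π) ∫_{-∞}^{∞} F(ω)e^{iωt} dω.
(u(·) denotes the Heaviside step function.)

F[g](ω) = \frac{24 e^{- 2 i \omega}}{\left(i \omega + 9\right)^{5}}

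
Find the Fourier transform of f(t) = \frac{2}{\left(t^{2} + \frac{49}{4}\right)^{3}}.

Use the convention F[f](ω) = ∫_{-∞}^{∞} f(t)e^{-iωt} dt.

F(ω) = \frac{2 \pi \left(49 \omega^{2} + 42 \left|{\omega}\right| + 12\right) e^{- \frac{7 \left|{\omega}\right|}{2}}}{16807}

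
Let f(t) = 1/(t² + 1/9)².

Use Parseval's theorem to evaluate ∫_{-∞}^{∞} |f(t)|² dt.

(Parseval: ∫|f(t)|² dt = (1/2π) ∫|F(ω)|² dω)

∫|f(t)|² dt = \frac{10935 \pi}{16}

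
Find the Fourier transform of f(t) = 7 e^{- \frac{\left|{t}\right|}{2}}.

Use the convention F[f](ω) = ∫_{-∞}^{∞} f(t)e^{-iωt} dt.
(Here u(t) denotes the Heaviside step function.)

F(ω) = \frac{28}{4 \omega^{2} + 1}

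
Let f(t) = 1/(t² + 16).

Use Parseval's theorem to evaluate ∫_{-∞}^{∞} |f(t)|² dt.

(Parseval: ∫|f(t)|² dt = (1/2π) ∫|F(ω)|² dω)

∫|f(t)|² dt = \frac{\pi}{128}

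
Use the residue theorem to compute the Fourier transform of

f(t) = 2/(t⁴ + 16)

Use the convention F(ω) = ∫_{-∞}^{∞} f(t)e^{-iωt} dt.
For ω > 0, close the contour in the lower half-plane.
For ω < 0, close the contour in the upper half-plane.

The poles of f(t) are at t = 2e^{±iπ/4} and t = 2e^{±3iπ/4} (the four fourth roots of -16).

Let g(z) = f(z)e^{-iωz}; for large |z| the factor e^{-iωz} decays in the lower half-plane when ω > 0 and in the upper half-plane when ω < 0.

Case ω > 0 (lower half-plane, clockwise contour ⇒ F(ω) = -2πi·ΣRes):
  Res_{z = - \sqrt{2} - \sqrt{2} i} g(z) = \frac{\sqrt{2} i \left(1 - i\right) e^{\sqrt{2} \omega \left(-1 + i\right)}}{32}
  Res_{z = \sqrt{2} - \sqrt{2} i} g(z) = \frac{\sqrt{2} i \left(1 + i\right) e^{- \sqrt{2} \omega \left(1 + i\right)}}{32}
  F(ω) = -2πi·ΣRes = \frac{\sqrt{2} \pi \left(1 - i\right) \left(e^{2 \sqrt{2} i \omega} + i\right) e^{- \sqrt{2} \omega \left(1 + i\right)}}{16} = \frac{\pi e^{- \sqrt{2} \omega} \sin{\left(\sqrt{2} \omega + \frac{\pi}{4} \right)}}{4}

Case ω < 0 (upper half-plane, counterclockwise contour ⇒ F(ω) = +2πi·ΣRes):
  Res_{z = \sqrt{2} + \sqrt{2} i} g(z) = \frac{\sqrt{2} i \left(-1 + i\right) e^{\sqrt{2} \omega \left(1 - i\right)}}{32}
  Res_{z = - \sqrt{2} + \sqrt{2} i} g(z) = \frac{\sqrt{2} \left(1 - i\right) e^{\sqrt{2} \omega \left(1 + i\right)}}{32}
  F(ω) = 2πi·ΣRes = - \frac{\sqrt{2} i \pi \left(i \left(1 - i\right) e^{\sqrt{2} \omega \left(1 - i\right)} - \left(1 - i\right) e^{\sqrt{2} \omega \left(1 + i\right)}\right)}{16} = \frac{\pi e^{\sqrt{2} \omega} \cos{\left(\sqrt{2} \omega + \frac{\pi}{4} \right)}}{4}

Both cases combine into a single formula in |ω|:

F(ω) = \frac{\pi e^{- \sqrt{2} \left|{\omega}\right|} \sin{\left(\sqrt{2} \left|{\omega}\right| + \frac{\pi}{4} \right)}}{4}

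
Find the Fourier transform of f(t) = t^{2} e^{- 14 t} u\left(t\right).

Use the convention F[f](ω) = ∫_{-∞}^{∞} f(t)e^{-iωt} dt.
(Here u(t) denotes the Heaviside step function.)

F(ω) = \frac{2}{\left(i \omega + 14\right)^{3}}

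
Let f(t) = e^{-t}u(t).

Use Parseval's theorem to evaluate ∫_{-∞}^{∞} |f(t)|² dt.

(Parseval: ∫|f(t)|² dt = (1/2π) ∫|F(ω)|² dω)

∫|f(t)|² dt = \frac{1}{2}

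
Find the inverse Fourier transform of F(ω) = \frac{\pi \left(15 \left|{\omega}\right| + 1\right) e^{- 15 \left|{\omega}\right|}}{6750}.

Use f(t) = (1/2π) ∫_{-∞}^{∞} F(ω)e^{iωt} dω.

f(t) = \frac{1}{\left(t^{2} + 225\right)^{2}}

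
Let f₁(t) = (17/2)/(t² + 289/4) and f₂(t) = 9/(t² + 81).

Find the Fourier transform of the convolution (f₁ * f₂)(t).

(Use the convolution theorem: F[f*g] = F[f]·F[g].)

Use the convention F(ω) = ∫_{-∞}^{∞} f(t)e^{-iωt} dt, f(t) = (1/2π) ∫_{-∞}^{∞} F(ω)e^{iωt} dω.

F[f₁*f₂](ω) = \pi^{2} e^{- \frac{35 \left|{\omega}\right|}{2}}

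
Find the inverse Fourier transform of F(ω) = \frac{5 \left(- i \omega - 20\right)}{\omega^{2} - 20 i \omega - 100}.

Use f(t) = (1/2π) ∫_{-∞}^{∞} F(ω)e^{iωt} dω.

f(t) = 5 \left(10 t + 1\right) e^{- 10 t} u\left(t\right)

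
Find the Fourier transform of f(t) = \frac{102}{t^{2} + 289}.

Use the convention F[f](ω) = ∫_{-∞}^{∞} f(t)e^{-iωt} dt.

F(ω) = 6 \pi e^{- 17 \left|{\omega}\right|}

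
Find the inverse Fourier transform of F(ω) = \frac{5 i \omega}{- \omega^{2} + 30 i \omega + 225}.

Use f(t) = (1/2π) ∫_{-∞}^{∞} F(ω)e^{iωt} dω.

f(t) = 5 \left(1 - 15 t\right) e^{- 15 t} u\left(t\right)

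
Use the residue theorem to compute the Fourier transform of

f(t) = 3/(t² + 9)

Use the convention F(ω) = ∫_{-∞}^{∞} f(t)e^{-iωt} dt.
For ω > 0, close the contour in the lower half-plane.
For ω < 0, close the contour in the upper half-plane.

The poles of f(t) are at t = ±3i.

Let g(z) = f(z)e^{-iωz}; for large |z| the factor e^{-iωz} decays in the lower half-plane when ω > 0 and in the upper half-plane when ω < 0.

Case ω > 0 (lower half-plane, clockwise contour ⇒ F(ω) = -2πi·ΣRes):
  Res_{z = - 3 i} g(z) = \frac{i e^{- 3 \omega}}{2}
  F(ω) = -2πi·ΣRes = \pi e^{- 3 \omega}

Case ω < 0 (upper half-plane, counterclockwise contour ⇒ F(ω) = +2πi·ΣRes):
  Res_{z = 3 i} g(z) = - \frac{i e^{3 \omega}}{2}
  F(ω) = 2πi·ΣRes = \pi e^{3 \omega}

Both cases combine into a single formula in |ω|:

F(ω) = \pi e^{- 3 \left|{\omega}\right|}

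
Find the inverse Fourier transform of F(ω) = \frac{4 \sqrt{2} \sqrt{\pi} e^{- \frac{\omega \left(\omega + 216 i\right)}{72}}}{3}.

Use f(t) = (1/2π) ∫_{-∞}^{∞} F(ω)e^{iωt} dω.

f(t) = 8 e^{- 18 \left(t - 3\right)^{2}}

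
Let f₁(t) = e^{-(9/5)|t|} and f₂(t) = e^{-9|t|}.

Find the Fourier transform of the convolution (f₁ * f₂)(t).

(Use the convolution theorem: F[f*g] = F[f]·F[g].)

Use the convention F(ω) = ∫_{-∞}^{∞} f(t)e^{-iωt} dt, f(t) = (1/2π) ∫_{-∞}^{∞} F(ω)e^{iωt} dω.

F[f₁*f₂](ω) = \frac{1620}{\left(\omega^{2} + 81\right) \left(25 \omega^{2} + 81\right)}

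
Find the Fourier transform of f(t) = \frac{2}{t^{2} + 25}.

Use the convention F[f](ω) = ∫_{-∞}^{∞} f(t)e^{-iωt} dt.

F(ω) = \frac{2 \pi e^{- 5 \left|{\omega}\right|}}{5}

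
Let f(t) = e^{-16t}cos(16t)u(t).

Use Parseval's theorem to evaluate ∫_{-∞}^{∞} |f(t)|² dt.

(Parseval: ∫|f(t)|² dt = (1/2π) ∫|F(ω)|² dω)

∫|f(t)|² dt = \frac{3}{128}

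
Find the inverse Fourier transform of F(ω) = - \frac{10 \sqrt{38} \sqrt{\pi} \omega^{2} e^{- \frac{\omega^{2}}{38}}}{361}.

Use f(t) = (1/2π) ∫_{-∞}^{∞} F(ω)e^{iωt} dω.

f(t) = 5 \left(38 t^{2} - 2\right) e^{- \frac{19 t^{2}}{2}}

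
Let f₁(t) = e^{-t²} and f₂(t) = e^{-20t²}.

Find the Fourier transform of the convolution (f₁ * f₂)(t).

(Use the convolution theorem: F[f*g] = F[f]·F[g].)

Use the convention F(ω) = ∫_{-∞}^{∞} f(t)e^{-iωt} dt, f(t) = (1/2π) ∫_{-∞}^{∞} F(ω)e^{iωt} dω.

F[f₁*f₂](ω) = \frac{\sqrt{5} \pi e^{- \frac{21 \omega^{2}}{80}}}{10}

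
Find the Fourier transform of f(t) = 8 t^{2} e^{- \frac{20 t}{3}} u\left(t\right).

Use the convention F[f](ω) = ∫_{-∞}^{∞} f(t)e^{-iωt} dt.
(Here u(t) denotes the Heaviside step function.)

F(ω) = \frac{432}{\left(3 i \omega + 20\right)^{3}}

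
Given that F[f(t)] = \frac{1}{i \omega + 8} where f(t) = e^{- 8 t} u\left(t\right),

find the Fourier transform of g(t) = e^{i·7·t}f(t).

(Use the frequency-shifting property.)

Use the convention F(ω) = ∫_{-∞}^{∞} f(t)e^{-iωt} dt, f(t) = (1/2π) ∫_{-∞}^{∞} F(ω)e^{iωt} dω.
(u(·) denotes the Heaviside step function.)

F[g](ω) = \frac{1}{i \left(\omega - 7\right) + 8}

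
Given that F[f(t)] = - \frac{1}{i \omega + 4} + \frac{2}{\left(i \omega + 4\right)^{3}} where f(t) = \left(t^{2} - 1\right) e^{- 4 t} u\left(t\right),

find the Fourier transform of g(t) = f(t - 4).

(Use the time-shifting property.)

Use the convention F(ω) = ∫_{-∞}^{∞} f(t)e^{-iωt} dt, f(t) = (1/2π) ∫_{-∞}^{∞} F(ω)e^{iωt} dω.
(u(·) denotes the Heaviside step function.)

F[g](ω) = \frac{\left(2 i \omega - \left(i \omega + 4\right)^{3} + 8\right) e^{- 4 i \omega}}{\left(i \omega + 4\right)^{4}}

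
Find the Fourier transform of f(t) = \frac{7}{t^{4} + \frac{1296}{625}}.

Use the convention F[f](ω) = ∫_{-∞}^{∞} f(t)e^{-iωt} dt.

F(ω) = \frac{875 \pi e^{- \frac{3 \sqrt{2} \left|{\omega}\right|}{5}} \sin{\left(\frac{3 \sqrt{2} \left|{\omega}\right|}{5} + \frac{\pi}{4} \right)}}{216}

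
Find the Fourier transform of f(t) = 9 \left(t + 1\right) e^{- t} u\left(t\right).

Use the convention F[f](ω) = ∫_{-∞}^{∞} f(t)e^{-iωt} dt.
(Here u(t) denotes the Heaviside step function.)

F(ω) = \frac{9 \left(- i \omega - 2\right)}{\omega^{2} - 2 i \omega - 1}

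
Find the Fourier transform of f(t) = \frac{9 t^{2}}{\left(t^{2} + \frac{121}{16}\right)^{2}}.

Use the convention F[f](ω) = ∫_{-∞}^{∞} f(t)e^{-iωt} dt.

F(ω) = \frac{9 \pi \left(4 - 11 \left|{\omega}\right|\right) e^{- \frac{11 \left|{\omega}\right|}{4}}}{22}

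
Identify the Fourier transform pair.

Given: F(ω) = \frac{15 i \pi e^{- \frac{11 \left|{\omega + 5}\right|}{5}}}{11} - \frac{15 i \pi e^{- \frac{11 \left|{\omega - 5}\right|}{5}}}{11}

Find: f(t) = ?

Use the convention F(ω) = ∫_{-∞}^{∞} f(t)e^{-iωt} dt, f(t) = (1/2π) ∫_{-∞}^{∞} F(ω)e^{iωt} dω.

f(t) = \frac{6 \sin{\left(5 t \right)}}{t^{2} + \frac{121}{25}}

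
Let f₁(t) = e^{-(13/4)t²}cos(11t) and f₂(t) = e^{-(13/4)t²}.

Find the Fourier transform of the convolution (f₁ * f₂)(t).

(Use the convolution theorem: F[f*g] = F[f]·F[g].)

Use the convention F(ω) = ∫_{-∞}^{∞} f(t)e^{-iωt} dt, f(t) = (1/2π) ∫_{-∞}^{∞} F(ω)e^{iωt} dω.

F[f₁*f₂](ω) = \frac{2 \pi \left(e^{\frac{44 \omega}{13}} + 1\right) e^{- \frac{2 \omega^{2}}{13} - \frac{22 \omega}{13} - \frac{121}{13}}}{13}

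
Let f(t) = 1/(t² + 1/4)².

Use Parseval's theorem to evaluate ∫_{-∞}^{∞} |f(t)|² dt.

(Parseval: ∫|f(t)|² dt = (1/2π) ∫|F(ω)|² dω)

∫|f(t)|² dt = 40 \pi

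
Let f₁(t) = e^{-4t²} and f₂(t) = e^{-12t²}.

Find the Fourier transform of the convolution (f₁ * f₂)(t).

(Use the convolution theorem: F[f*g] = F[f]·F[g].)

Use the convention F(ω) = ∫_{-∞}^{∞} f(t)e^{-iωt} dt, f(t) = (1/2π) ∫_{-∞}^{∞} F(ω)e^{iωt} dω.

F[f₁*f₂](ω) = \frac{\sqrt{3} \pi e^{- \frac{\omega^{2}}{12}}}{12}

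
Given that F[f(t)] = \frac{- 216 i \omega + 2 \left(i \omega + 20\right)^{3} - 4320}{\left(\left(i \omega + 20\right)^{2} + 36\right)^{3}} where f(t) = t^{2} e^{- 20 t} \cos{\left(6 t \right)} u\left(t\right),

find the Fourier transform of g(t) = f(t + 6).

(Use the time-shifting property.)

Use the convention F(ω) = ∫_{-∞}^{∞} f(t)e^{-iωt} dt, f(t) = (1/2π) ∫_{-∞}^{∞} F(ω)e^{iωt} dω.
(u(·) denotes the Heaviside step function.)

F[g](ω) = \frac{2 \left(- 108 i \omega + \left(i \omega + 20\right)^{3} - 2160\right) e^{6 i \omega}}{\left(\left(i \omega + 20\right)^{2} + 36\right)^{3}}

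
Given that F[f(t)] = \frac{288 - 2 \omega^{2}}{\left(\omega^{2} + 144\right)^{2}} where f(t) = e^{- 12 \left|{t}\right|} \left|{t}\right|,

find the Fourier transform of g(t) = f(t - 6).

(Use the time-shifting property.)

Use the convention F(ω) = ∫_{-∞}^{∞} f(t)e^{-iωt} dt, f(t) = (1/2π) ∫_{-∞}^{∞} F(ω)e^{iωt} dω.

F[g](ω) = \frac{2 \left(144 - \omega^{2}\right) e^{- 6 i \omega}}{\left(\omega^{2} + 144\right)^{2}}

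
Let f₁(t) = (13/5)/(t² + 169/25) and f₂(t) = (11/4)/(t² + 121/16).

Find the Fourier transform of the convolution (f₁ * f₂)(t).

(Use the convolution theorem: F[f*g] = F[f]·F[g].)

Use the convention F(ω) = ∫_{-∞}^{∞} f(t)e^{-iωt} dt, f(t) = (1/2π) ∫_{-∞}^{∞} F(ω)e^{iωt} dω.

F[f₁*f₂](ω) = \pi^{2} e^{- \frac{107 \left|{\omega}\right|}{20}}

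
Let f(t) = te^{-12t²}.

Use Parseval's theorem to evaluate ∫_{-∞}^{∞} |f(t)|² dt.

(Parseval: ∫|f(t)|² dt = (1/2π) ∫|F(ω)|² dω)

∫|f(t)|² dt = \frac{\sqrt{6} \sqrt{\pi}}{576}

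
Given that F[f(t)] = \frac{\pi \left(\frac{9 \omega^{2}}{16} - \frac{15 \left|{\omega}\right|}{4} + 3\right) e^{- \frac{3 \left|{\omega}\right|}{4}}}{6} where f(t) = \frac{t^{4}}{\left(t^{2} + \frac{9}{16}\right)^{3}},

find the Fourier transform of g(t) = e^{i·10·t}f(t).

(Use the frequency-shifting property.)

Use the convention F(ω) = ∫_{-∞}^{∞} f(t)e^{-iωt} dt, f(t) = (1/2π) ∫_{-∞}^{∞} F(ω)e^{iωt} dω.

F[g](ω) = \frac{\pi \left(3 \left(\omega - 10\right)^{2} - 20 \left|{\omega - 10}\right| + 16\right) e^{- \frac{3 \left|{\omega - 10}\right|}{4}}}{32}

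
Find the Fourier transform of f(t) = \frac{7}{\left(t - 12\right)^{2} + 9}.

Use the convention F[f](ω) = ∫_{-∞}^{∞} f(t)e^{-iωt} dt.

F(ω) = \frac{7 \pi e^{- 12 i \omega - 3 \left|{\omega}\right|}}{3}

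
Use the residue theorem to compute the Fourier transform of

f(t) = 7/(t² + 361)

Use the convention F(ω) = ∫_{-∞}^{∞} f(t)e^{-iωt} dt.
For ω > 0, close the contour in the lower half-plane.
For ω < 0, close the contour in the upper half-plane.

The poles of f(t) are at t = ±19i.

Let g(z) = f(z)e^{-iωz}; for large |z| the factor e^{-iωz} decays in the lower half-plane when ω > 0 and in the upper half-plane when ω < 0.

Case ω > 0 (lower half-plane, clockwise contour ⇒ F(ω) = -2πi·ΣRes):
  Res_{z = - 19 i} g(z) = \frac{7 i e^{- 19 \omega}}{38}
  F(ω) = -2πi·ΣRes = \frac{7 \pi e^{- 19 \omega}}{19}

Case ω < 0 (upper half-plane, counterclockwise contour ⇒ F(ω) = +2πi·ΣRes):
  Res_{z = 19 i} g(z) = - \frac{7 i e^{19 \omega}}{38}
  F(ω) = 2πi·ΣRes = \frac{7 \pi e^{19 \omega}}{19}

Both cases combine into a single formula in |ω|:

F(ω) = \frac{7 \pi e^{- 19 \left|{\omega}\right|}}{19}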